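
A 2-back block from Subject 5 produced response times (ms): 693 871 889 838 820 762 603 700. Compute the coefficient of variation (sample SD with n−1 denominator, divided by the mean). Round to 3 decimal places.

n = 8, Σ = 6176, M = 772.0000
Σ(x−M)² = 70236.000; s = √(70236.000/7) = 100.1684
CV = 100.1684 / 772.0000 = 0.12975

0.130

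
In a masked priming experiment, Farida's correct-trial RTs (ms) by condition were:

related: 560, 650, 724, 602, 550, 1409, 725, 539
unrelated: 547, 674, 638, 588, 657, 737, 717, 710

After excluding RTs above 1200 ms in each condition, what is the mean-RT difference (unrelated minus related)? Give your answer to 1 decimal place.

related: exclude 1409
M(related) = 4350/7 = 621.429
M(unrelated) = 5268/8 = 658.500
Difference = 658.500 − 621.429 = 37.071 ms

37.1 ms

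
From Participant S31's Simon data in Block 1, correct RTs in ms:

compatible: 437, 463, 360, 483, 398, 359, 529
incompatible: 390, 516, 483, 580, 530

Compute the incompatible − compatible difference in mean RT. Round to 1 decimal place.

M(compatible) = 3029/7 = 432.714
M(incompatible) = 2499/5 = 499.800
Difference = 499.800 − 432.714 = 67.086 ms

67.1 ms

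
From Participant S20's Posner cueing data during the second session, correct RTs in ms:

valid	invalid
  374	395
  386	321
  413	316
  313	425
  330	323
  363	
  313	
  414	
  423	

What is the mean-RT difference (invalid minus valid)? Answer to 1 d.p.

M(valid) = 3329/9 = 369.889
M(invalid) = 1780/5 = 356.000
Difference = 356.000 − 369.889 = -13.889 ms

-13.9 ms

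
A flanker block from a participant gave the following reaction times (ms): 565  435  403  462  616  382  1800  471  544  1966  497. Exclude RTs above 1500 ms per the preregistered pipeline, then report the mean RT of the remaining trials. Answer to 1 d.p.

486.1 ms

Excluded: 1800, 1966
Retained (n=9): Σ = 4375
Mean = 4375/9 = 486.1111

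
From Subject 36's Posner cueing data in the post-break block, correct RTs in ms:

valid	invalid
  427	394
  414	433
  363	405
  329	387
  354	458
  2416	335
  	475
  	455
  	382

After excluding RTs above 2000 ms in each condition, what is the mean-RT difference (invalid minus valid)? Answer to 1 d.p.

36.4 ms

valid: exclude 2416
M(valid) = 1887/5 = 377.400
M(invalid) = 3724/9 = 413.778
Difference = 413.778 − 377.400 = 36.378 ms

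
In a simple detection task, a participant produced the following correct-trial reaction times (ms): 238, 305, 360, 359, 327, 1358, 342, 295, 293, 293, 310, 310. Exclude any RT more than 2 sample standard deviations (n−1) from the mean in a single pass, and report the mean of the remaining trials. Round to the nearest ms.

312 ms

n = 12, ΣRT = 4790, M = 399.167
Σ(x−M)² = 1015121.67; s = √(1015121.67/11) = 303.782
Cutoffs: 399.167 ± 2·303.782 → [-208.4, 1006.7]
Outside: 1358 → excluded.
Retained (n=11): Σ = 3432, mean = 3432/11 = 312.000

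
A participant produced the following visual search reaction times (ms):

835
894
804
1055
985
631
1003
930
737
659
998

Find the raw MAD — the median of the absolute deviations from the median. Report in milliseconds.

104 ms

Sorted: 631, 659, 737, 804, 835, 894, 930, 985, 998, 1003, 1055 → median = 894
|x − 894|: 59, 0, 90, 161, 91, 263, 109, 36, 157, 235, 104
Sorted deviations: 0, 36, 59, 90, 91, 104, 109, 157, 161, 235, 263 → MAD = 104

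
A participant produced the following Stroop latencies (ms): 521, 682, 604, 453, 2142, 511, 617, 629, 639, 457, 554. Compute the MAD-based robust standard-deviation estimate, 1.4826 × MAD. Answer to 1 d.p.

115.6 ms

Sorted: 453, 457, 511, 521, 554, 604, 617, 629, 639, 682, 2142 → median = 604
|x − 604| sorted: 0, 13, 25, 35, 50, 78, 83, 93, 147, 151, 1538 → MAD = 78
Robust SD ≈ 1.4826 × 78 = 115.643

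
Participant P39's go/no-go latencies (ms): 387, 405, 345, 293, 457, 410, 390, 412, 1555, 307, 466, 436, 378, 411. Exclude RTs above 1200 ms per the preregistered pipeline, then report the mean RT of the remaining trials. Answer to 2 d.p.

392.08 ms

Excluded: 1555
Retained (n=13): Σ = 5097
Mean = 5097/13 = 392.0769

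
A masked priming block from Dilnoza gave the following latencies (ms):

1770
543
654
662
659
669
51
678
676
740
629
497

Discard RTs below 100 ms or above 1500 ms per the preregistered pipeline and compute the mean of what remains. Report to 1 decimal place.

Excluded: 51, 1770
Retained (n=10): Σ = 6407
Mean = 6407/10 = 640.7000

640.7 ms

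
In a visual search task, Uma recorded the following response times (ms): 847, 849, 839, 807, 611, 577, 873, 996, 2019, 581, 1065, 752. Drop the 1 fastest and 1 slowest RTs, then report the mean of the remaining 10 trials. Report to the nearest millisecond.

Sorted: 577, 581, 611, 752, 807, 839, 847, 849, 873, 996, 1065, 2019
Drop lowest 1 (577) and highest 1 (2019)
Remaining (n=10): Σ = 8220, mean = 8220/10 = 822.000

822 ms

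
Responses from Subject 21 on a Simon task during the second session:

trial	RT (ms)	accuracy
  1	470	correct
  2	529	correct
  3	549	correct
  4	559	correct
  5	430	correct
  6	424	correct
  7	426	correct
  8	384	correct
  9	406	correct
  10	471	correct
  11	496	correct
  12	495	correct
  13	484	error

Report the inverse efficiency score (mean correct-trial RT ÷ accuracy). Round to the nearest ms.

509 ms

Correct trials (n=12): 470, 529, 549, 559, 430, 424, 426, 384, 406, 471, 496, 495
Mean correct RT = 5639/12 = 469.9167 ms
Proportion correct = 12/13
IES = 469.9167 / (12/13) = 509.076 ms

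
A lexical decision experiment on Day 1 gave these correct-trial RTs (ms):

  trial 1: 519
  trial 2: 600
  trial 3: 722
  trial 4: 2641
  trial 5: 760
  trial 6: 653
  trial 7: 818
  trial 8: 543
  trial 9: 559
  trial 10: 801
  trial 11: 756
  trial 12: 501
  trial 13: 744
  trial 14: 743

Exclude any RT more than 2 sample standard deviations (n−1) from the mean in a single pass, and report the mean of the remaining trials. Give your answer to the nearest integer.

n = 14, ΣRT = 11360, M = 811.429
Σ(x−M)² = 3757883.43; s = √(3757883.43/13) = 537.650
Cutoffs: 811.429 ± 2·537.650 → [-263.9, 1886.7]
Outside: 2641 → excluded.
Retained (n=13): Σ = 8719, mean = 8719/13 = 670.692

671 ms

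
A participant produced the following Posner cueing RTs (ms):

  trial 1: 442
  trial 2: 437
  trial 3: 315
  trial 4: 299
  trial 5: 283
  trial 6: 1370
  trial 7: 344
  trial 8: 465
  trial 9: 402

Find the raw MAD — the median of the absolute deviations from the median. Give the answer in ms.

Sorted: 283, 299, 315, 344, 402, 437, 442, 465, 1370 → median = 402
|x − 402|: 40, 35, 87, 103, 119, 968, 58, 63, 0
Sorted deviations: 0, 35, 40, 58, 63, 87, 103, 119, 968 → MAD = 63

63 ms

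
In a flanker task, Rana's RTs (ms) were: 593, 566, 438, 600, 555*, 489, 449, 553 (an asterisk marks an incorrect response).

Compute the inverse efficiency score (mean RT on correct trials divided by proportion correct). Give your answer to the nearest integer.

Correct trials (n=7): 593, 566, 438, 600, 489, 449, 553
Mean correct RT = 3688/7 = 526.8571 ms
Proportion correct = 7/8
IES = 526.8571 / (7/8) = 602.122 ms

602 ms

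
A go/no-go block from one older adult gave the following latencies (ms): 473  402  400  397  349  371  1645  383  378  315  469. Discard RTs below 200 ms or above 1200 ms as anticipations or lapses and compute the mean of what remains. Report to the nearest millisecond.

394 ms

Excluded: 1645
Retained (n=10): Σ = 3937
Mean = 3937/10 = 393.7000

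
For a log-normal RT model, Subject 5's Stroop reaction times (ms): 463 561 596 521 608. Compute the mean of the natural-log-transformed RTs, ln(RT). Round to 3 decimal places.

ln(RT): 6.1377, 6.3297, 6.3902, 6.2558, 6.4102
Σ ln(RT) = 31.5236
Mean = 31.5236/5 = 6.30472

6.305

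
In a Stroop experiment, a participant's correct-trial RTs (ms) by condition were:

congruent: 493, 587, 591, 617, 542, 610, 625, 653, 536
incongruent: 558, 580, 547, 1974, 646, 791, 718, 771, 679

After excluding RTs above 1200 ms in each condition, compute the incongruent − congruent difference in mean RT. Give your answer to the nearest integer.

incongruent: exclude 1974
M(congruent) = 5254/9 = 583.778
M(incongruent) = 5290/8 = 661.250
Difference = 661.250 − 583.778 = 77.472 ms

77 ms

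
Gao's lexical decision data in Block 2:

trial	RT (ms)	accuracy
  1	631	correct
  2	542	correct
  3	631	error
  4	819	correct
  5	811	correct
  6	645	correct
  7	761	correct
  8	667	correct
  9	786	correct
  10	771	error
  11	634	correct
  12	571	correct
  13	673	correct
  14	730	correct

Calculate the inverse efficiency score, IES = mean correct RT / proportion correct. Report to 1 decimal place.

804.0 ms

Correct trials (n=12): 631, 542, 819, 811, 645, 761, 667, 786, 634, 571, 673, 730
Mean correct RT = 8270/12 = 689.1667 ms
Proportion correct = 12/14
IES = 689.1667 / (12/14) = 804.028 ms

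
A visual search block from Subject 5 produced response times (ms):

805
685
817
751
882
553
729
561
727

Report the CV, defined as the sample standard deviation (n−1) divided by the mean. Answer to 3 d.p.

0.153

n = 9, Σ = 6510, M = 723.3333
Σ(x−M)² = 98264.000; s = √(98264.000/8) = 110.8287
CV = 110.8287 / 723.3333 = 0.15322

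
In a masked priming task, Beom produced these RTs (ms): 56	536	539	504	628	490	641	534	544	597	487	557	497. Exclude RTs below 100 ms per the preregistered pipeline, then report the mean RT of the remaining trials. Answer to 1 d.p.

546.2 ms

Excluded: 56
Retained (n=12): Σ = 6554
Mean = 6554/12 = 546.1667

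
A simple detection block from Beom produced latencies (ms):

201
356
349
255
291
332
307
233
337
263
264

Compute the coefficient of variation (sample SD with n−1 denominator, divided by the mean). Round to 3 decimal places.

0.176

n = 11, Σ = 3188, M = 289.8182
Σ(x−M)² = 25899.636; s = √(25899.636/10) = 50.8917
CV = 50.8917 / 289.8182 = 0.17560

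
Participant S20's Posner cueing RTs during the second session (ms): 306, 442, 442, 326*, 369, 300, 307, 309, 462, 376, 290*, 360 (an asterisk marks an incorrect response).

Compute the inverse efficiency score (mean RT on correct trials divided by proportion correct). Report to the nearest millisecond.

Correct trials (n=10): 306, 442, 442, 369, 300, 307, 309, 462, 376, 360
Mean correct RT = 3673/10 = 367.3000 ms
Proportion correct = 10/12
IES = 367.3000 / (10/12) = 440.760 ms

441 ms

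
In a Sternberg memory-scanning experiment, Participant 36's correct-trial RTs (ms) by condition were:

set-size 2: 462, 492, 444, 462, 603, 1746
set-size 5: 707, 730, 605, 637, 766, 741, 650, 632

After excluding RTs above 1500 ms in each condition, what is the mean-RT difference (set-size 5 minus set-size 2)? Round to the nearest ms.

set-size 2: exclude 1746
M(set-size 2) = 2463/5 = 492.600
M(set-size 5) = 5468/8 = 683.500
Difference = 683.500 − 492.600 = 190.900 ms

191 ms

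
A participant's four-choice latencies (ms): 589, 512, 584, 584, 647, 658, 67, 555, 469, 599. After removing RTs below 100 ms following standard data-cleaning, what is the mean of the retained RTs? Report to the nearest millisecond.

577 ms

Excluded: 67
Retained (n=9): Σ = 5197
Mean = 5197/9 = 577.4444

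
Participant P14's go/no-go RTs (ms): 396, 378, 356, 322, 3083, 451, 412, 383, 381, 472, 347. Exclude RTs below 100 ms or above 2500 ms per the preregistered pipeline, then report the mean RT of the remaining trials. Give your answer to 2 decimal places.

389.80 ms

Excluded: 3083
Retained (n=10): Σ = 3898
Mean = 3898/10 = 389.8000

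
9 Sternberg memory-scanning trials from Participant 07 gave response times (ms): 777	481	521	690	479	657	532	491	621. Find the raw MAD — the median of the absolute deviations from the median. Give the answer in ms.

53 ms

Sorted: 479, 481, 491, 521, 532, 621, 657, 690, 777 → median = 532
|x − 532|: 245, 51, 11, 158, 53, 125, 0, 41, 89
Sorted deviations: 0, 11, 41, 51, 53, 89, 125, 158, 245 → MAD = 53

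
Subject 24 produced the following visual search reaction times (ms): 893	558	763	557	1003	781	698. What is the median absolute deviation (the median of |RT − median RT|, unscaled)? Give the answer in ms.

130 ms

Sorted: 557, 558, 698, 763, 781, 893, 1003 → median = 763
|x − 763|: 130, 205, 0, 206, 240, 18, 65
Sorted deviations: 0, 18, 65, 130, 205, 206, 240 → MAD = 130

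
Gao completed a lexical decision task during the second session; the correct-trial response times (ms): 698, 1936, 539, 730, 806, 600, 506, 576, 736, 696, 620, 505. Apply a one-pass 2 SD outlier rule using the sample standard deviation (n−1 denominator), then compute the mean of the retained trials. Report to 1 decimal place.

637.5 ms

n = 12, ΣRT = 8948, M = 745.667
Σ(x−M)² = 1649480.67; s = √(1649480.67/11) = 387.237
Cutoffs: 745.667 ± 2·387.237 → [-28.8, 1520.1]
Outside: 1936 → excluded.
Retained (n=11): Σ = 7012, mean = 7012/11 = 637.455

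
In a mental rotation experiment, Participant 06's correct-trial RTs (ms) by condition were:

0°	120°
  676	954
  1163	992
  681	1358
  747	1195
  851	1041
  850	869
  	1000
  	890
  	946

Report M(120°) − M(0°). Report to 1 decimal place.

199.2 ms

M(0°) = 4968/6 = 828.000
M(120°) = 9245/9 = 1027.222
Difference = 1027.222 − 828.000 = 199.222 ms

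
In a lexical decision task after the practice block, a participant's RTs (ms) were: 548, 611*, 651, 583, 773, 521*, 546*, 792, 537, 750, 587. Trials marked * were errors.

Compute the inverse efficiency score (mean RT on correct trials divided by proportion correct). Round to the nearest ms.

897 ms

Correct trials (n=8): 548, 651, 583, 773, 792, 537, 750, 587
Mean correct RT = 5221/8 = 652.6250 ms
Proportion correct = 8/11
IES = 652.6250 / (8/11) = 897.359 ms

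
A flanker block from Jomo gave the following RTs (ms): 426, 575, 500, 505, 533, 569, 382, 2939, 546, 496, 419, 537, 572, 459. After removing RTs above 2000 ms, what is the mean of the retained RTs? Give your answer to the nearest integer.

501 ms

Excluded: 2939
Retained (n=13): Σ = 6519
Mean = 6519/13 = 501.4615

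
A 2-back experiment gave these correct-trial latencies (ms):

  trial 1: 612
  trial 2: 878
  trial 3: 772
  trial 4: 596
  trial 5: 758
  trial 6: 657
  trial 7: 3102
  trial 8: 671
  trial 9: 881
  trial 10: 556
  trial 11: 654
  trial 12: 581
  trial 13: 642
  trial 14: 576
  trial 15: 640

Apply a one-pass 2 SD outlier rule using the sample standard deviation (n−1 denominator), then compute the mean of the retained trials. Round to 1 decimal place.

676.7 ms

n = 15, ΣRT = 12576, M = 838.400
Σ(x−M)² = 5635881.60; s = √(5635881.60/14) = 634.479
Cutoffs: 838.400 ± 2·634.479 → [-430.6, 2107.4]
Outside: 3102 → excluded.
Retained (n=14): Σ = 9474, mean = 9474/14 = 676.714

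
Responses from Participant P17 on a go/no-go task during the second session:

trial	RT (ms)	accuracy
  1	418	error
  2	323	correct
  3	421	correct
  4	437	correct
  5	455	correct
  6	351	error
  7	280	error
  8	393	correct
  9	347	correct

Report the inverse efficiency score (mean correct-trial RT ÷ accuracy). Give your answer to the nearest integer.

Correct trials (n=6): 323, 421, 437, 455, 393, 347
Mean correct RT = 2376/6 = 396.0000 ms
Proportion correct = 6/9
IES = 396.0000 / (6/9) = 594.000 ms

594 ms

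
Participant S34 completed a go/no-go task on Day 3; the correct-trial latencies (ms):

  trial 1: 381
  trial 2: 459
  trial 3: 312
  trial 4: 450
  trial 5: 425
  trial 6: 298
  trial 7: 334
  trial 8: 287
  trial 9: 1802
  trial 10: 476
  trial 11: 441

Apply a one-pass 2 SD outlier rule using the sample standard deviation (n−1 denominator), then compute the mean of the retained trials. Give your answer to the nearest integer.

386 ms

n = 11, ΣRT = 5665, M = 515.000
Σ(x−M)² = 1869826.00; s = √(1869826.00/10) = 432.415
Cutoffs: 515.000 ± 2·432.415 → [-349.8, 1379.8]
Outside: 1802 → excluded.
Retained (n=10): Σ = 3863, mean = 3863/10 = 386.300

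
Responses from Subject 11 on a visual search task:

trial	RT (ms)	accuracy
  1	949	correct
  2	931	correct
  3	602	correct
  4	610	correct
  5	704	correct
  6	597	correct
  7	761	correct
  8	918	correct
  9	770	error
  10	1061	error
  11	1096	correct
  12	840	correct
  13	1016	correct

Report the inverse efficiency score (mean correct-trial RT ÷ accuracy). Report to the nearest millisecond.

970 ms

Correct trials (n=11): 949, 931, 602, 610, 704, 597, 761, 918, 1096, 840, 1016
Mean correct RT = 9024/11 = 820.3636 ms
Proportion correct = 11/13
IES = 820.3636 / (11/13) = 969.521 ms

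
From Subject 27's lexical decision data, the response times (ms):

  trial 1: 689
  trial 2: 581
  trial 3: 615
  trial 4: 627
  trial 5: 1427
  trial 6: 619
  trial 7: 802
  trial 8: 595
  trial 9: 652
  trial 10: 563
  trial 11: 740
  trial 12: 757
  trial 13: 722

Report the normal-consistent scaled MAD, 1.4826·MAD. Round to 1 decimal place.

103.8 ms

Sorted: 563, 581, 595, 615, 619, 627, 652, 689, 722, 740, 757, 802, 1427 → median = 652
|x − 652| sorted: 0, 25, 33, 37, 37, 57, 70, 71, 88, 89, 105, 150, 775 → MAD = 70
Robust SD ≈ 1.4826 × 70 = 103.782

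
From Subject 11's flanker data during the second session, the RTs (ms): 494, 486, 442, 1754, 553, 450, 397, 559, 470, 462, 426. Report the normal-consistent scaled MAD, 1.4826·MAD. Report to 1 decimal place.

Sorted: 397, 426, 442, 450, 462, 470, 486, 494, 553, 559, 1754 → median = 470
|x − 470| sorted: 0, 8, 16, 20, 24, 28, 44, 73, 83, 89, 1284 → MAD = 28
Robust SD ≈ 1.4826 × 28 = 41.513

41.5 ms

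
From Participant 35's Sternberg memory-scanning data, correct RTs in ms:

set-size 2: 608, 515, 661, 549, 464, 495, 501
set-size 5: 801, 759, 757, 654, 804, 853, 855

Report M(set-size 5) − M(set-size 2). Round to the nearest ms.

241 ms

M(set-size 2) = 3793/7 = 541.857
M(set-size 5) = 5483/7 = 783.286
Difference = 783.286 − 541.857 = 241.429 ms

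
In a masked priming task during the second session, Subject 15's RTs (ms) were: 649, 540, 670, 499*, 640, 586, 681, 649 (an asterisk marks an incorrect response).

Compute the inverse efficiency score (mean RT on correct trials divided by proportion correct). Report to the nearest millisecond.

Correct trials (n=7): 649, 540, 670, 640, 586, 681, 649
Mean correct RT = 4415/7 = 630.7143 ms
Proportion correct = 7/8
IES = 630.7143 / (7/8) = 720.816 ms

721 ms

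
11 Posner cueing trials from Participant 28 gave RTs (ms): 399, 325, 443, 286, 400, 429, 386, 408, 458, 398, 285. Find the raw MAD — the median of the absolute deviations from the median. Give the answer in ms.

Sorted: 285, 286, 325, 386, 398, 399, 400, 408, 429, 443, 458 → median = 399
|x − 399|: 0, 74, 44, 113, 1, 30, 13, 9, 59, 1, 114
Sorted deviations: 0, 1, 1, 9, 13, 30, 44, 59, 74, 113, 114 → MAD = 30

30 ms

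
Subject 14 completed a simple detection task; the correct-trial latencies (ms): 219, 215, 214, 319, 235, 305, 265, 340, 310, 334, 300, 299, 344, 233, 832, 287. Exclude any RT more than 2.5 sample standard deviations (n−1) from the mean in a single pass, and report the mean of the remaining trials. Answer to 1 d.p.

281.3 ms

n = 16, ΣRT = 5051, M = 315.688
Σ(x−M)² = 315555.44; s = √(315555.44/15) = 145.041
Cutoffs: 315.688 ± 2.5·145.041 → [-46.9, 678.3]
Outside: 832 → excluded.
Retained (n=15): Σ = 4219, mean = 4219/15 = 281.267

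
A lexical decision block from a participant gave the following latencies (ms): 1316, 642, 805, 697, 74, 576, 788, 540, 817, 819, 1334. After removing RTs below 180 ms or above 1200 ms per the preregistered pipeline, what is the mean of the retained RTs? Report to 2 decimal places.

Excluded: 74, 1316, 1334
Retained (n=8): Σ = 5684
Mean = 5684/8 = 710.5000

710.50 ms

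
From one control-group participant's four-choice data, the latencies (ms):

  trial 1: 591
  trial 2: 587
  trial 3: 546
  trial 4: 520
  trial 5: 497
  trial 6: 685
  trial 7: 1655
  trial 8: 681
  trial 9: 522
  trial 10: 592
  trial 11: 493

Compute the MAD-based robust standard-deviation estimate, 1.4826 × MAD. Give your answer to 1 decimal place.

99.3 ms

Sorted: 493, 497, 520, 522, 546, 587, 591, 592, 681, 685, 1655 → median = 587
|x − 587| sorted: 0, 4, 5, 41, 65, 67, 90, 94, 94, 98, 1068 → MAD = 67
Robust SD ≈ 1.4826 × 67 = 99.334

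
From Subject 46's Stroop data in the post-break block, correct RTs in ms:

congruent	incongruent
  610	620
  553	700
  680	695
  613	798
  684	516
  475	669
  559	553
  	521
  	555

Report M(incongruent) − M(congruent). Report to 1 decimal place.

28.9 ms

M(congruent) = 4174/7 = 596.286
M(incongruent) = 5627/9 = 625.222
Difference = 625.222 − 596.286 = 28.937 ms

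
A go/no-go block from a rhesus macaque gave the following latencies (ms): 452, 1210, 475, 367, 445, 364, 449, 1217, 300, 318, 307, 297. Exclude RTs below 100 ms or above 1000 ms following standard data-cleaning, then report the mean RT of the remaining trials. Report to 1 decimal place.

377.4 ms

Excluded: 1210, 1217
Retained (n=10): Σ = 3774
Mean = 3774/10 = 377.4000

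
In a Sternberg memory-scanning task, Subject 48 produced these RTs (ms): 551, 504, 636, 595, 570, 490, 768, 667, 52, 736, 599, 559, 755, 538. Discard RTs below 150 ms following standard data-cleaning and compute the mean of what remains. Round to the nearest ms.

Excluded: 52
Retained (n=13): Σ = 7968
Mean = 7968/13 = 612.9231

613 ms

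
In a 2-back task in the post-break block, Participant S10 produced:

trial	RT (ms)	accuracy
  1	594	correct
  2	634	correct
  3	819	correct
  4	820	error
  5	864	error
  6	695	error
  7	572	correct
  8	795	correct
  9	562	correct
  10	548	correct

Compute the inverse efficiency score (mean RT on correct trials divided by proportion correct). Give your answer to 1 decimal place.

Correct trials (n=7): 594, 634, 819, 572, 795, 562, 548
Mean correct RT = 4524/7 = 646.2857 ms
Proportion correct = 7/10
IES = 646.2857 / (7/10) = 923.265 ms

923.3 ms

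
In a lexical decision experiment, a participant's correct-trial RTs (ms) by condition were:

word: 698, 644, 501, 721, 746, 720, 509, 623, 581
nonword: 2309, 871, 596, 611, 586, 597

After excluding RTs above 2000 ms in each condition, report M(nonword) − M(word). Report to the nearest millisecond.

14 ms

nonword: exclude 2309
M(word) = 5743/9 = 638.111
M(nonword) = 3261/5 = 652.200
Difference = 652.200 − 638.111 = 14.089 ms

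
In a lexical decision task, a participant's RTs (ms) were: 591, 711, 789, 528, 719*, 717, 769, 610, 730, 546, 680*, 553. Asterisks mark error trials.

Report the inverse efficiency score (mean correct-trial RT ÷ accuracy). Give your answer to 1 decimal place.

Correct trials (n=10): 591, 711, 789, 528, 717, 769, 610, 730, 546, 553
Mean correct RT = 6544/10 = 654.4000 ms
Proportion correct = 10/12
IES = 654.4000 / (10/12) = 785.280 ms

785.3 ms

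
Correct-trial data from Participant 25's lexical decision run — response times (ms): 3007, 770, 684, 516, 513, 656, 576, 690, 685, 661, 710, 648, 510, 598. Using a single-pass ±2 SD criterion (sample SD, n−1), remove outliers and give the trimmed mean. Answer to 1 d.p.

n = 14, ΣRT = 11224, M = 801.714
Σ(x−M)² = 5319854.86; s = √(5319854.86/13) = 639.703
Cutoffs: 801.714 ± 2·639.703 → [-477.7, 2081.1]
Outside: 3007 → excluded.
Retained (n=13): Σ = 8217, mean = 8217/13 = 632.077

632.1 ms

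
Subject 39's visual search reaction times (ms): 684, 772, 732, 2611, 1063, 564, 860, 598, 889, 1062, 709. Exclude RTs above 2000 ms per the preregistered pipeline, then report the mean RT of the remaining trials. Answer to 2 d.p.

Excluded: 2611
Retained (n=10): Σ = 7933
Mean = 7933/10 = 793.3000

793.30 ms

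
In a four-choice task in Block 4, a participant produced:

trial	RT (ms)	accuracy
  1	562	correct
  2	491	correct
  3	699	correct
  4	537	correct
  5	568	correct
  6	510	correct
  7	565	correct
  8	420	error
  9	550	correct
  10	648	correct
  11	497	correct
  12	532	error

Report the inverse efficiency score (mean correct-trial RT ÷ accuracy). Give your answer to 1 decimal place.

675.2 ms

Correct trials (n=10): 562, 491, 699, 537, 568, 510, 565, 550, 648, 497
Mean correct RT = 5627/10 = 562.7000 ms
Proportion correct = 10/12
IES = 562.7000 / (10/12) = 675.240 ms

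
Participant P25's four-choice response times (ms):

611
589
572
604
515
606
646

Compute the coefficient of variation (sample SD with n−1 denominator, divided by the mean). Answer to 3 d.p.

n = 7, Σ = 4143, M = 591.8571
Σ(x−M)² = 9954.857; s = √(9954.857/6) = 40.7326
CV = 40.7326 / 591.8571 = 0.06882

0.069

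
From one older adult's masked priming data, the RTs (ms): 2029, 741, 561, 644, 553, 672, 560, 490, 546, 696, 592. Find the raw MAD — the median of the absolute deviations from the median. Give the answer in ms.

52 ms

Sorted: 490, 546, 553, 560, 561, 592, 644, 672, 696, 741, 2029 → median = 592
|x − 592|: 1437, 149, 31, 52, 39, 80, 32, 102, 46, 104, 0
Sorted deviations: 0, 31, 32, 39, 46, 52, 80, 102, 104, 149, 1437 → MAD = 52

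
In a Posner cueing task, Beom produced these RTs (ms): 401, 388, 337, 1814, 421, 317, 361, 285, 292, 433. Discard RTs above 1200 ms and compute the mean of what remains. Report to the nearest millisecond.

Excluded: 1814
Retained (n=9): Σ = 3235
Mean = 3235/9 = 359.4444

359 ms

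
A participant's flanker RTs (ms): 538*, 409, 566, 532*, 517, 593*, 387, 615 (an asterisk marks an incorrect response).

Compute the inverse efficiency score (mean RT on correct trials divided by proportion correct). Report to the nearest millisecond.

798 ms

Correct trials (n=5): 409, 566, 517, 387, 615
Mean correct RT = 2494/5 = 498.8000 ms
Proportion correct = 5/8
IES = 498.8000 / (5/8) = 798.080 ms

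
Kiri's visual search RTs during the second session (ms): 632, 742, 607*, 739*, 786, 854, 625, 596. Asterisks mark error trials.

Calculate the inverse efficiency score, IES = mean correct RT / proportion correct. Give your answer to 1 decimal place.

Correct trials (n=6): 632, 742, 786, 854, 625, 596
Mean correct RT = 4235/6 = 705.8333 ms
Proportion correct = 6/8
IES = 705.8333 / (6/8) = 941.111 ms

941.1 ms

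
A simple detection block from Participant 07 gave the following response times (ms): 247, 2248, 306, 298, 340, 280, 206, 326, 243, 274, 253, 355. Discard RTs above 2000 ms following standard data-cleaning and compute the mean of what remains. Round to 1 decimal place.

284.4 ms

Excluded: 2248
Retained (n=11): Σ = 3128
Mean = 3128/11 = 284.3636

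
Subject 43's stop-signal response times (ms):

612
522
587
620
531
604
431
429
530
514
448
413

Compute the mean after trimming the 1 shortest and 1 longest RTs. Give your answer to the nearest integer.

Sorted: 413, 429, 431, 448, 514, 522, 530, 531, 587, 604, 612, 620
Drop lowest 1 (413) and highest 1 (620)
Remaining (n=10): Σ = 5208, mean = 5208/10 = 520.800

521 ms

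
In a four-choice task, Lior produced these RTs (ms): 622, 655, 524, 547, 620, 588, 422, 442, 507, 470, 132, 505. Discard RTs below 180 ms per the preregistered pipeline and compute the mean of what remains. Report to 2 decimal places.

Excluded: 132
Retained (n=11): Σ = 5902
Mean = 5902/11 = 536.5455

536.55 ms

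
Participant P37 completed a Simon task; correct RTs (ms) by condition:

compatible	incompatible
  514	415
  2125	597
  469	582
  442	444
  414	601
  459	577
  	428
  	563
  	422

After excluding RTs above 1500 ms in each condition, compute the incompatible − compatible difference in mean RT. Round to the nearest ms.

55 ms

compatible: exclude 2125
M(compatible) = 2298/5 = 459.600
M(incompatible) = 4629/9 = 514.333
Difference = 514.333 − 459.600 = 54.733 ms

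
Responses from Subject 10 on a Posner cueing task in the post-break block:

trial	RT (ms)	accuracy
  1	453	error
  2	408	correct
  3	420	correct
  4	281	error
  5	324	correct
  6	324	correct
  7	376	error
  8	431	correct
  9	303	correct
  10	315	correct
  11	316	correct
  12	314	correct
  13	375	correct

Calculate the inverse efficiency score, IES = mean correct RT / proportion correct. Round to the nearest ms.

459 ms

Correct trials (n=10): 408, 420, 324, 324, 431, 303, 315, 316, 314, 375
Mean correct RT = 3530/10 = 353.0000 ms
Proportion correct = 10/13
IES = 353.0000 / (10/13) = 458.900 ms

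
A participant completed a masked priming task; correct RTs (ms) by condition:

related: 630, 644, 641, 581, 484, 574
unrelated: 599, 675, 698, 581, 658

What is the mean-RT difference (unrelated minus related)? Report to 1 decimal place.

49.9 ms

M(related) = 3554/6 = 592.333
M(unrelated) = 3211/5 = 642.200
Difference = 642.200 − 592.333 = 49.867 ms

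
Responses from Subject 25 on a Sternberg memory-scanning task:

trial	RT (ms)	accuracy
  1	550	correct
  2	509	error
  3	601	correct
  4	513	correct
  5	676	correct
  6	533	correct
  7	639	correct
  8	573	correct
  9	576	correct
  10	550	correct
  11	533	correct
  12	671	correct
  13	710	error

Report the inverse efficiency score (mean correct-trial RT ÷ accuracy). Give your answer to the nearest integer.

689 ms

Correct trials (n=11): 550, 601, 513, 676, 533, 639, 573, 576, 550, 533, 671
Mean correct RT = 6415/11 = 583.1818 ms
Proportion correct = 11/13
IES = 583.1818 / (11/13) = 689.215 ms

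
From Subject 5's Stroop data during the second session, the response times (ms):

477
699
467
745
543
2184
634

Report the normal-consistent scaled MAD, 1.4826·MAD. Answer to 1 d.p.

Sorted: 467, 477, 543, 634, 699, 745, 2184 → median = 634
|x − 634| sorted: 0, 65, 91, 111, 157, 167, 1550 → MAD = 111
Robust SD ≈ 1.4826 × 111 = 164.569

164.6 ms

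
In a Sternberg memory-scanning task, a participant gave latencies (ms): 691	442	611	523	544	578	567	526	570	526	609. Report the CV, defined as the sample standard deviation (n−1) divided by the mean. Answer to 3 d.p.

n = 11, Σ = 6187, M = 562.4545
Σ(x−M)² = 40430.727; s = √(40430.727/10) = 63.5852
CV = 63.5852 / 562.4545 = 0.11305

0.113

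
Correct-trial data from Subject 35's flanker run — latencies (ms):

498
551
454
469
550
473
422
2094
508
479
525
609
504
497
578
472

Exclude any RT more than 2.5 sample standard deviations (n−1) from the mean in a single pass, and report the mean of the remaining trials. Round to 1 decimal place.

505.9 ms

n = 16, ΣRT = 9683, M = 605.188
Σ(x−M)² = 2398704.44; s = √(2398704.44/15) = 399.892
Cutoffs: 605.188 ± 2.5·399.892 → [-394.5, 1604.9]
Outside: 2094 → excluded.
Retained (n=15): Σ = 7589, mean = 7589/15 = 505.933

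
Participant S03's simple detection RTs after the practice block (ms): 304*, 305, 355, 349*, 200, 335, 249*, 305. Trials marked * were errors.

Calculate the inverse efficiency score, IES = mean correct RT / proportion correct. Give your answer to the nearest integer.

480 ms

Correct trials (n=5): 305, 355, 200, 335, 305
Mean correct RT = 1500/5 = 300.0000 ms
Proportion correct = 5/8
IES = 300.0000 / (5/8) = 480.000 ms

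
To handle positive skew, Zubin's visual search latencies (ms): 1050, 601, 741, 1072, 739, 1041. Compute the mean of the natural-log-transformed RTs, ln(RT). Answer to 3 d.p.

6.749

ln(RT): 6.9565, 6.3986, 6.6080, 6.9773, 6.6053, 6.9479
Σ ln(RT) = 40.4937
Mean = 40.4937/6 = 6.74894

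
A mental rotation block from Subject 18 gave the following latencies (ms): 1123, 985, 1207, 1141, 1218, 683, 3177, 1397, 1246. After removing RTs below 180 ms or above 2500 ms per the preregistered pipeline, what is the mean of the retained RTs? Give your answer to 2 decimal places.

1125.00 ms

Excluded: 3177
Retained (n=8): Σ = 9000
Mean = 9000/8 = 1125.0000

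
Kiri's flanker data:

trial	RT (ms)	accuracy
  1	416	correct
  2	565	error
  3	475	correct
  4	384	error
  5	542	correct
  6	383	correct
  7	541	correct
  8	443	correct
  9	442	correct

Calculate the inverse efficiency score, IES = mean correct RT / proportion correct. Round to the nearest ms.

595 ms

Correct trials (n=7): 416, 475, 542, 383, 541, 443, 442
Mean correct RT = 3242/7 = 463.1429 ms
Proportion correct = 7/9
IES = 463.1429 / (7/9) = 595.469 ms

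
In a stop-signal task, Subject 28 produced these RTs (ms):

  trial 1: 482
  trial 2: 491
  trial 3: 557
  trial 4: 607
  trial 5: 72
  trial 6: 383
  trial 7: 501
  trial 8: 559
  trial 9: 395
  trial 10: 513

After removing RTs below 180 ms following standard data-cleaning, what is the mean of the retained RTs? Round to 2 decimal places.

Excluded: 72
Retained (n=9): Σ = 4488
Mean = 4488/9 = 498.6667

498.67 ms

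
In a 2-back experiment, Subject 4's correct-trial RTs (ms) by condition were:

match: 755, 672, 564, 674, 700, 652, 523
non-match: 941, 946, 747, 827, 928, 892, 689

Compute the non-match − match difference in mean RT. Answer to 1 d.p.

204.3 ms

M(match) = 4540/7 = 648.571
M(non-match) = 5970/7 = 852.857
Difference = 852.857 − 648.571 = 204.286 ms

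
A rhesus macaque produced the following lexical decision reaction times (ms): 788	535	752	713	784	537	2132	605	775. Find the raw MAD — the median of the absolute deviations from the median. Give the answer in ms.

39 ms

Sorted: 535, 537, 605, 713, 752, 775, 784, 788, 2132 → median = 752
|x − 752|: 36, 217, 0, 39, 32, 215, 1380, 147, 23
Sorted deviations: 0, 23, 32, 36, 39, 147, 215, 217, 1380 → MAD = 39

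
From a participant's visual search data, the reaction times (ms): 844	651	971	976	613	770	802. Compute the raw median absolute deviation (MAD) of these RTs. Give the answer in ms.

151 ms

Sorted: 613, 651, 770, 802, 844, 971, 976 → median = 802
|x − 802|: 42, 151, 169, 174, 189, 32, 0
Sorted deviations: 0, 32, 42, 151, 169, 174, 189 → MAD = 151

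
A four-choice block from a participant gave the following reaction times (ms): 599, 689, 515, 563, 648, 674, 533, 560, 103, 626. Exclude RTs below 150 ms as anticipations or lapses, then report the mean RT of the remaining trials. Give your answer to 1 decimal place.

600.8 ms

Excluded: 103
Retained (n=9): Σ = 5407
Mean = 5407/9 = 600.7778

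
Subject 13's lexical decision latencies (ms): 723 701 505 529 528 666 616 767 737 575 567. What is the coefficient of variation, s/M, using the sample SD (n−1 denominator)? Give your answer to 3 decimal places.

0.150

n = 11, Σ = 6914, M = 628.5455
Σ(x−M)² = 88600.727; s = √(88600.727/10) = 94.1280
CV = 94.1280 / 628.5455 = 0.14976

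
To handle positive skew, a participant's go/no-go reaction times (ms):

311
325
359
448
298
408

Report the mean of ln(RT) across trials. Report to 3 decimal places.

5.870

ln(RT): 5.7398, 5.7838, 5.8833, 6.1048, 5.6971, 6.0113
Σ ln(RT) = 35.2201
Mean = 35.2201/6 = 5.87002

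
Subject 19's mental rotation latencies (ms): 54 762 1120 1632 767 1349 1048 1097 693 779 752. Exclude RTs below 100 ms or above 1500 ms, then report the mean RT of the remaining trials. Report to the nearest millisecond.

Excluded: 54, 1632
Retained (n=9): Σ = 8367
Mean = 8367/9 = 929.6667

930 ms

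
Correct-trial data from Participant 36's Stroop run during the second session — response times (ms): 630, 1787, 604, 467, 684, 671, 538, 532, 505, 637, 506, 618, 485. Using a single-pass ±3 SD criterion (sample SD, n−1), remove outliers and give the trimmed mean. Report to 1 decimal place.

n = 13, ΣRT = 8664, M = 666.462
Σ(x−M)² = 1423495.23; s = √(1423495.23/12) = 344.419
Cutoffs: 666.462 ± 3·344.419 → [-366.8, 1699.7]
Outside: 1787 → excluded.
Retained (n=12): Σ = 6877, mean = 6877/12 = 573.083

573.1 ms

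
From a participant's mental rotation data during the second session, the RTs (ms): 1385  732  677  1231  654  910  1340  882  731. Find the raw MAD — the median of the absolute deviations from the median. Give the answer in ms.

205 ms

Sorted: 654, 677, 731, 732, 882, 910, 1231, 1340, 1385 → median = 882
|x − 882|: 503, 150, 205, 349, 228, 28, 458, 0, 151
Sorted deviations: 0, 28, 150, 151, 205, 228, 349, 458, 503 → MAD = 205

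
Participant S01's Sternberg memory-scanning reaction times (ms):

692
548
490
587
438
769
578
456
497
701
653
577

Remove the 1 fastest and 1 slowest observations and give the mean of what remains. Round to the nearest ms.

Sorted: 438, 456, 490, 497, 548, 577, 578, 587, 653, 692, 701, 769
Drop lowest 1 (438) and highest 1 (769)
Remaining (n=10): Σ = 5779, mean = 5779/10 = 577.900

578 ms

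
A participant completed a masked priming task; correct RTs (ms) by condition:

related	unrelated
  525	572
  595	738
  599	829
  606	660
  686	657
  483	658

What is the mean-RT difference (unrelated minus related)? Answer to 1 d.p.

M(related) = 3494/6 = 582.333
M(unrelated) = 4114/6 = 685.667
Difference = 685.667 − 582.333 = 103.333 ms

103.3 ms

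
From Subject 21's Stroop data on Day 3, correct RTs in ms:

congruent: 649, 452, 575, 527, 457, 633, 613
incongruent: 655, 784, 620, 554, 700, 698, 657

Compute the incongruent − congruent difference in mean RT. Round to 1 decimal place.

M(congruent) = 3906/7 = 558.000
M(incongruent) = 4668/7 = 666.857
Difference = 666.857 − 558.000 = 108.857 ms

108.9 ms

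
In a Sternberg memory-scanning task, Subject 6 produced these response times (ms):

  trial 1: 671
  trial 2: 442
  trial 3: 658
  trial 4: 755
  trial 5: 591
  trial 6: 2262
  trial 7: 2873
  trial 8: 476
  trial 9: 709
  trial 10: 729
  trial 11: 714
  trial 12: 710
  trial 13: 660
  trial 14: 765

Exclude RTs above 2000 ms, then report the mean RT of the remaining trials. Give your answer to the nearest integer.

Excluded: 2262, 2873
Retained (n=12): Σ = 7880
Mean = 7880/12 = 656.6667

657 ms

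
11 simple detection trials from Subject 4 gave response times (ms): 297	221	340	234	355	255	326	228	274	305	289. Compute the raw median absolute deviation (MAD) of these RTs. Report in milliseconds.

37 ms

Sorted: 221, 228, 234, 255, 274, 289, 297, 305, 326, 340, 355 → median = 289
|x − 289|: 8, 68, 51, 55, 66, 34, 37, 61, 15, 16, 0
Sorted deviations: 0, 8, 15, 16, 34, 37, 51, 55, 61, 66, 68 → MAD = 37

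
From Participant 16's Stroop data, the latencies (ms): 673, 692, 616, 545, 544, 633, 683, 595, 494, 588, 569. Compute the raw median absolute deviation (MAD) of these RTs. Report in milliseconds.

50 ms

Sorted: 494, 544, 545, 569, 588, 595, 616, 633, 673, 683, 692 → median = 595
|x − 595|: 78, 97, 21, 50, 51, 38, 88, 0, 101, 7, 26
Sorted deviations: 0, 7, 21, 26, 38, 50, 51, 78, 88, 97, 101 → MAD = 50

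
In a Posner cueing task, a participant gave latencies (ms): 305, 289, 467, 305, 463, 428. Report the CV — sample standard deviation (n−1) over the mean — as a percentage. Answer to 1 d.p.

n = 6, Σ = 2257, M = 376.1667
Σ(x−M)² = 36204.833; s = √(36204.833/5) = 85.0939
CV = 85.0939 / 376.1667 = 0.22621 = 22.621%

22.6%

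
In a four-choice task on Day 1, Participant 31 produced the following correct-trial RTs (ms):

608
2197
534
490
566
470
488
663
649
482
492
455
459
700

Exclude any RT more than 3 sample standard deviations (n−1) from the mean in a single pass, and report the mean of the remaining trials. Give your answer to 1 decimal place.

n = 14, ΣRT = 9253, M = 660.929
Σ(x−M)² = 2628420.93; s = √(2628420.93/13) = 449.651
Cutoffs: 660.929 ± 3·449.651 → [-688.0, 2009.9]
Outside: 2197 → excluded.
Retained (n=13): Σ = 7056, mean = 7056/13 = 542.769

542.8 ms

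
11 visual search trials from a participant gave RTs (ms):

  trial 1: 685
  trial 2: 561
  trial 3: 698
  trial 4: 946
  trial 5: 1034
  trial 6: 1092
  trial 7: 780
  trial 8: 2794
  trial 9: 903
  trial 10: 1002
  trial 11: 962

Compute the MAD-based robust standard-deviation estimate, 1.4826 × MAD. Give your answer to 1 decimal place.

216.5 ms

Sorted: 561, 685, 698, 780, 903, 946, 962, 1002, 1034, 1092, 2794 → median = 946
|x − 946| sorted: 0, 16, 43, 56, 88, 146, 166, 248, 261, 385, 1848 → MAD = 146
Robust SD ≈ 1.4826 × 146 = 216.460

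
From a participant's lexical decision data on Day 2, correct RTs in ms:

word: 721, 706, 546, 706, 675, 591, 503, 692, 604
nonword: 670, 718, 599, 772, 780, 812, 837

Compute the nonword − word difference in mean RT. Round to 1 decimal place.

M(word) = 5744/9 = 638.222
M(nonword) = 5188/7 = 741.143
Difference = 741.143 − 638.222 = 102.921 ms

102.9 ms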